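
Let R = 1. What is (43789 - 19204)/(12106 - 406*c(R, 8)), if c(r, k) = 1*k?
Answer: 24585/8858 ≈ 2.7755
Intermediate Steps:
c(r, k) = k
(43789 - 19204)/(12106 - 406*c(R, 8)) = (43789 - 19204)/(12106 - 406*8) = 24585/(12106 - 3248) = 24585/8858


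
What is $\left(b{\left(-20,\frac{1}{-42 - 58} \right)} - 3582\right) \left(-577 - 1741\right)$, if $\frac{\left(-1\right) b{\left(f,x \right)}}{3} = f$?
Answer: $8163996$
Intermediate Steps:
$b{\left(f,x \right)} = - 3 f$
$\left(b{\left(-20,\frac{1}{-42 - 58} \right)} - 3582\right) \left(-577 - 1741\right) = \left(\left(-3\right) \left(-20\right) - 3582\right) \left(-577 - 1741\right) = \left(60 - 3582\right) \left(-2318\right) = \left(-3522\right) \left(-2318\right) = 8163996$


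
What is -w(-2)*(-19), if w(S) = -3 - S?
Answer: -19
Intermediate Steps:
-w(-2)*(-19) = -(-3 - 1*(-2))*(-19) = -(-3 + 2)*(-19) = -1*(-1)*(-19) = 1*(-19) = -19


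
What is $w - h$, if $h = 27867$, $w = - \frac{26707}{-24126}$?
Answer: $- \frac{672292535}{24126} \approx -27866.0$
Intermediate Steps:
$w = \frac{26707}{24126}$ ($w = \left(-26707\right) \left(- \frac{1}{24126}\right) = \frac{26707}{24126} \approx 1.107$)
$w - h = \frac{26707}{24126} - 27867 = - \frac{672292535}{24126}$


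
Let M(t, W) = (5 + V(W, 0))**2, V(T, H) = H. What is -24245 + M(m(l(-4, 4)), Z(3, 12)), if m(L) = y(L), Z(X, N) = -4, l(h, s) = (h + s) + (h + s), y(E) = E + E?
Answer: -24220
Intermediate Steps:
y(E) = 2*E
l(h, s) = 2*h + 2*s
m(L) = 2*L
M(t, W) = 25 (M(t, W) = (5 + 0)**2 = 5**2 = 25)
-24245 + M(m(l(-4, 4)), Z(3, 12)) = -24245 + 25 = -24220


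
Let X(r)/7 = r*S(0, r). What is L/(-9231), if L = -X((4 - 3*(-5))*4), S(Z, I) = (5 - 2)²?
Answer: 1596/3077 ≈ 0.51869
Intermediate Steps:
S(Z, I) = 9 (S(Z, I) = 3² = 9)
X(r) = 63*r (X(r) = 7*(r*9) = 7*(9*r) = 63*r)
L = -4788 (L = -63*(4 - 3*(-5))*4 = -63*(4 + 15)*4 = -63*19*4 = -63*76 = -1*4788 = -4788)
L/(-9231) = -4788/(-9231) = -4788*(-1/9231) = 1596/3077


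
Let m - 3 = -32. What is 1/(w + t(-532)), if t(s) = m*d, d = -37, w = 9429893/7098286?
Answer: 7098286/7625890771 ≈ 0.00093081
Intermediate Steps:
m = -29 (m = 3 - 32 = -29)
w = 9429893/7098286 (w = 9429893*(1/7098286) = 9429893/7098286 ≈ 1.3285)
t(s) = 1073 (t(s) = -29*(-37) = 1073)
1/(w + t(-532)) = 1/(9429893/7098286 + 1073) = 1/(7625890771/7098286) = 7098286/7625890771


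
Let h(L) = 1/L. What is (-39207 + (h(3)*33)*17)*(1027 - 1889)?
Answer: 33635240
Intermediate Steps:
(-39207 + (h(3)*33)*17)*(1027 - 1889) = (-39207 + (33/3)*17)*(1027 - 1889) = (-39207 + ((1/3)*33)*17)*(-862) = (-39207 + 11*17)*(-862) = (-39207 + 187)*(-862) = -39020*(-862) = 33635240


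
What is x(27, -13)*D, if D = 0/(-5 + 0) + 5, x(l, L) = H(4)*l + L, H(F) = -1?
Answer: -200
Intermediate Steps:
x(l, L) = L - l (x(l, L) = -l + L = L - l)
D = 5 (D = 0/(-5) + 5 = -1/5*0 + 5 = 0 + 5 = 5)
x(27, -13)*D = (-13 - 1*27)*5 = (-13 - 27)*5 = -40*5 = -200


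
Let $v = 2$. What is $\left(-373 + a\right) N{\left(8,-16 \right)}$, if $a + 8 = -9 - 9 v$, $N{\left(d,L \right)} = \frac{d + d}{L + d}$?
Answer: $816$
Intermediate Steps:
$N{\left(d,L \right)} = \frac{2 d}{L + d}$
$a = -35$ ($a = -8 - 27 = -35$)
$\left(-373 + a\right) N{\left(8,-16 \right)} = \left(-373 - 35\right) 2 \cdot 8 \frac{1}{-16 + 8} = - 408 \cdot 2 \cdot 8 \frac{1}{-8} = - 408 \cdot 2 \cdot 8 \left(- \frac{1}{8}\right) = \left(-408\right) \left(-2\right) = 816$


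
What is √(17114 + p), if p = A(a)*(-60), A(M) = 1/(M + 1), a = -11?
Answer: 4*√1070 ≈ 130.84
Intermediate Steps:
A(M) = 1/(1 + M)
p = 6 (p = -60/(1 - 11) = -60/(-10) = -⅒*(-60) = 6)
√(17114 + p) = √(17114 + 6) = √17120 = 4*√1070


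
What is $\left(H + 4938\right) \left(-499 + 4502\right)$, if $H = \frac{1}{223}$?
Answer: $\frac{4408003525}{223} \approx 1.9767 \cdot 10^{7}$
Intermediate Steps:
$H = \frac{1}{223} \approx 0.0044843$
$\left(H + 4938\right) \left(-499 + 4502\right) = \left(\frac{1}{223} + 4938\right) \left(-499 + 4502\right) = \frac{1101175}{223} \cdot 4003 = \frac{4408003525}{223}$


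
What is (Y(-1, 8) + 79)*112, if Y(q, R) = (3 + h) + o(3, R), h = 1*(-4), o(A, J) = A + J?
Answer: 9968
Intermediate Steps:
h = -4
Y(q, R) = 2 + R (Y(q, R) = (3 - 4) + (3 + R) = -1 + (3 + R) = 2 + R)
(Y(-1, 8) + 79)*112 = ((2 + 8) + 79)*112 = (10 + 79)*112 = 89*112 = 9968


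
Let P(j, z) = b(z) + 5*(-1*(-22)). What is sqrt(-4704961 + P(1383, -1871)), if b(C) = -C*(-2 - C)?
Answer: 4*I*sqrt(75497) ≈ 1099.1*I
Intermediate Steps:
b(C) = -C*(-2 - C)
P(j, z) = 110 + z*(2 + z) (P(j, z) = z*(2 + z) + 5*(-1*(-22)) = z*(2 + z) + 5*22 = z*(2 + z) + 110 = 110 + z*(2 + z))
sqrt(-4704961 + P(1383, -1871)) = sqrt(-4704961 + (110 - 1871*(2 - 1871))) = sqrt(-4704961 + (110 - 1871*(-1869))) = sqrt(-4704961 + (110 + 3496899)) = sqrt(-4704961 + 3497009) = sqrt(-1207952) = 4*I*sqrt(75497)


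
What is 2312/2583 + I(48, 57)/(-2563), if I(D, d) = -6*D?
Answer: 6669560/6620229 ≈ 1.0075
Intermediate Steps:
2312/2583 + I(48, 57)/(-2563) = 2312/2583 - 6*48/(-2563) = 2312*(1/2583) - 288*(-1/2563) = 2312/2583 + 288/2563 = 6669560/6620229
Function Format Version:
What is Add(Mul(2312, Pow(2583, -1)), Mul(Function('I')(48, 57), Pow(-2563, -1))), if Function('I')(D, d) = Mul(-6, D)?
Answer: Rational(6669560, 6620229) ≈ 1.0075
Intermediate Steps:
Add(Mul(2312, Pow(2583, -1)), Mul(Function('I')(48, 57), Pow(-2563, -1))) = Add(Mul(2312, Pow(2583, -1)), Mul(Mul(-6, 48), Pow(-2563, -1))) = Add(Mul(2312, Rational(1, 2583)), Mul(-288, Rational(-1, 2563))) = Add(Rational(2312, 2583), Rational(288, 2563)) = Rational(6669560, 6620229)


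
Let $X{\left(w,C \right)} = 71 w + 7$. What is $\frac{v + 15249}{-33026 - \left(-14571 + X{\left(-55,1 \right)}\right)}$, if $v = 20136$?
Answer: $- \frac{35385}{14557} \approx -2.4308$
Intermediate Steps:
$X{\left(w,C \right)} = 7 + 71 w$
$\frac{v + 15249}{-33026 - \left(-14571 + X{\left(-55,1 \right)}\right)} = \frac{20136 + 15249}{-33026 + \left(14571 - \left(7 + 71 \left(-55\right)\right)\right)} = \frac{35385}{-33026 + \left(14571 - \left(7 - 3905\right)\right)} = \frac{35385}{-33026 + \left(14571 - -3898\right)} = \frac{35385}{-33026 + \left(14571 + 3898\right)} = \frac{35385}{-33026 + 18469} = \frac{35385}{-14557} = 35385 \left(- \frac{1}{14557}\right) = - \frac{35385}{14557}$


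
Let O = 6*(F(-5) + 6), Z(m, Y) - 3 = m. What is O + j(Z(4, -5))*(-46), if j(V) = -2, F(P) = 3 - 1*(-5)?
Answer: 176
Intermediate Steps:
F(P) = 8 (F(P) = 3 + 5 = 8)
Z(m, Y) = 3 + m
O = 84 (O = 6*(8 + 6) = 6*14 = 84)
O + j(Z(4, -5))*(-46) = 84 - 2*(-46) = 84 + 92 = 176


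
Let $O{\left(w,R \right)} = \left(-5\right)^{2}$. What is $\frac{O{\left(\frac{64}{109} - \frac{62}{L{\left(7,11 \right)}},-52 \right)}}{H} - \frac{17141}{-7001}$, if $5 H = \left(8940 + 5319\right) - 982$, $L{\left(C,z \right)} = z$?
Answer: $\frac{228456182}{92952277} \approx 2.4578$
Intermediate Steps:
$O{\left(w,R \right)} = 25$
$H = \frac{13277}{5}$ ($H = \frac{\left(8940 + 5319\right) - 982}{5} = \frac{14259 - 982}{5} = \frac{1}{5} \cdot 13277 = \frac{13277}{5} \approx 2655.4$)
$\frac{O{\left(\frac{64}{109} - \frac{62}{L{\left(7,11 \right)}},-52 \right)}}{H} - \frac{17141}{-7001} = \frac{25}{\frac{13277}{5}} - \frac{17141}{-7001} = 25 \cdot \frac{5}{13277} - - \frac{17141}{7001} = \frac{125}{13277} + \frac{17141}{7001} = \frac{228456182}{92952277}$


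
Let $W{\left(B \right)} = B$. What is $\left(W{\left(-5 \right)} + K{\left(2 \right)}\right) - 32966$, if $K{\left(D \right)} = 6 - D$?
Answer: $-32967$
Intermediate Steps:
$\left(W{\left(-5 \right)} + K{\left(2 \right)}\right) - 32966 = \left(-5 + \left(6 - 2\right)\right) - 32966 = \left(-5 + 4\right) - 32966 = -1 - 32966 = -32967$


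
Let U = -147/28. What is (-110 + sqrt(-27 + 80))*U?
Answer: 1155/2 - 21*sqrt(53)/4 ≈ 539.28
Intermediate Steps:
U = -21/4 (U = -147*1/28 = -21/4 ≈ -5.2500)
(-110 + sqrt(-27 + 80))*U = (-110 + sqrt(-27 + 80))*(-21/4) = (-110 + sqrt(53))*(-21/4) = 1155/2 - 21*sqrt(53)/4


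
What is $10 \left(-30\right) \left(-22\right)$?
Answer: $6600$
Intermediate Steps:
$10 \left(-30\right) \left(-22\right) = \left(-300\right) \left(-22\right) = 6600$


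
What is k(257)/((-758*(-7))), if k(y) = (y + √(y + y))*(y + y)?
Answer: 66049/2653 + 257*√514/2653 ≈ 27.092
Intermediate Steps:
k(y) = 2*y*(y + √2*√y) (k(y) = (y + √(2*y))*(2*y) = (y + √2*√y)*(2*y) = 2*y*(y + √2*√y))
k(257)/((-758*(-7))) = (2*257² + 2*√2*257^(3/2))/((-758*(-7))) = (2*66049 + 2*√2*(257*√257))/5306 = (132098 + 514*√514)*(1/5306) = 66049/2653 + 257*√514/2653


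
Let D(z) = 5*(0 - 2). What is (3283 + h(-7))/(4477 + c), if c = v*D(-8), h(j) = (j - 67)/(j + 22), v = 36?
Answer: 49171/61755 ≈ 0.79623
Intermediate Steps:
D(z) = -10 (D(z) = 5*(-2) = -10)
h(j) = (-67 + j)/(22 + j)
c = -360 (c = 36*(-10) = -360)
(3283 + h(-7))/(4477 + c) = (3283 + (-67 - 7)/(22 - 7))/(4477 - 360) = (3283 - 74/15)/4117 = (3283 + (1/15)*(-74))*(1/4117) = (3283 - 74/15)*(1/4117) = (49171/15)*(1/4117) = 49171/61755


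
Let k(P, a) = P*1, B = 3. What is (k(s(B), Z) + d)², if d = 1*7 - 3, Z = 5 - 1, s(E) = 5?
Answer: 81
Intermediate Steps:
Z = 4
k(P, a) = P
d = 4 (d = 7 - 3 = 4)
(k(s(B), Z) + d)² = (5 + 4)² = 9² = 81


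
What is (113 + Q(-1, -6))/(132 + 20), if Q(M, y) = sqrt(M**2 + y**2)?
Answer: 113/152 + sqrt(37)/152 ≈ 0.78344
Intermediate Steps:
(113 + Q(-1, -6))/(132 + 20) = (113 + sqrt((-1)**2 + (-6)**2))/(132 + 20) = (113 + sqrt(1 + 36))/152 = (113 + sqrt(37))/152 = 113/152 + sqrt(37)/152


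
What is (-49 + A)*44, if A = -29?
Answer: -3432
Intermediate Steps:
(-49 + A)*44 = (-49 - 29)*44 = -78*44 = -3432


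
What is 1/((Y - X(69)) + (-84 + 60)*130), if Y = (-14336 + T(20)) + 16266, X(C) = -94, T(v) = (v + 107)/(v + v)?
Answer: -40/43713 ≈ -0.00091506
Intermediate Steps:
T(v) = (107 + v)/(2*v) (T(v) = (107 + v)/((2*v)) = (107 + v)*(1/(2*v)) = (107 + v)/(2*v))
Y = 77327/40 (Y = (-14336 + (½)*(107 + 20)/20) + 16266 = (-14336 + (½)*(1/20)*127) + 16266 = (-14336 + 127/40) + 16266 = -573313/40 + 16266 = 77327/40 ≈ 1933.2)
1/((Y - X(69)) + (-84 + 60)*130) = 1/((77327/40 - 1*(-94)) + (-84 + 60)*130) = 1/((77327/40 + 94) - 24*130) = 1/(81087/40 - 3120) = 1/(-43713/40) = -40/43713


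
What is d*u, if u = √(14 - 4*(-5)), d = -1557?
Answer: -1557*√34 ≈ -9078.8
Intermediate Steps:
u = √34 (u = √(14 + 20) = √34 ≈ 5.8309)
d*u = -1557*√34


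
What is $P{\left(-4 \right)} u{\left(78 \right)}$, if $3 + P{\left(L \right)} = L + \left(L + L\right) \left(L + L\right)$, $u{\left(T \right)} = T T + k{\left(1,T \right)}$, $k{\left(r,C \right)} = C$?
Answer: $351234$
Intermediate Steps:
$u{\left(T \right)} = T + T^{2}$ ($u{\left(T \right)} = T T + T = T^{2} + T = T + T^{2}$)
$P{\left(L \right)} = -3 + L + 4 L^{2}$ ($P{\left(L \right)} = -3 + \left(L + \left(L + L\right) \left(L + L\right)\right) = -3 + \left(L + 2 L 2 L\right) = -3 + \left(L + 4 L^{2}\right) = -3 + L + 4 L^{2}$)
$P{\left(-4 \right)} u{\left(78 \right)} = \left(-3 - 4 + 4 \left(-4\right)^{2}\right) 78 \left(1 + 78\right) = \left(-3 - 4 + 4 \cdot 16\right) 78 \cdot 79 = \left(-3 - 4 + 64\right) 6162 = 57 \cdot 6162 = 351234$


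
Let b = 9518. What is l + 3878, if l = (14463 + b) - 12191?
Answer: 15668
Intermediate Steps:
l = 11790 (l = (14463 + 9518) - 12191 = 23981 - 12191 = 11790)
l + 3878 = 11790 + 3878 = 15668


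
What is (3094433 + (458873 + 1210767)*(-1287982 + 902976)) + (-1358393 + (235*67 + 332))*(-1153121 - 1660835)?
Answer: 3134399838689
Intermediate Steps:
(3094433 + (458873 + 1210767)*(-1287982 + 902976)) + (-1358393 + (235*67 + 332))*(-1153121 - 1660835) = (3094433 + 1669640*(-385006)) + (-1358393 + (15745 + 332))*(-2813956) = (3094433 - 642821417840) + (-1358393 + 16077)*(-2813956) = -642818323407 - 1342316*(-2813956) = -642818323407 + 3777218162096 = 3134399838689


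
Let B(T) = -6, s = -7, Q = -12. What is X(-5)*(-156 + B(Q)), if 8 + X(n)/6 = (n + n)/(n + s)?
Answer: 6966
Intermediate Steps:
X(n) = -48 + 12*n/(-7 + n) (X(n) = -48 + 6*((n + n)/(n - 7)) = -48 + 6*((2*n)/(-7 + n)) = -48 + 6*(2*n/(-7 + n)) = -48 + 12*n/(-7 + n))
X(-5)*(-156 + B(Q)) = (12*(28 - 3*(-5))/(-7 - 5))*(-156 - 6) = (12*(28 + 15)/(-12))*(-162) = (12*(-1/12)*43)*(-162) = -43*(-162) = 6966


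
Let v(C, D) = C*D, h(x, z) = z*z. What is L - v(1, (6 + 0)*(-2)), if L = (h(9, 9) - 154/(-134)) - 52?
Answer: 2824/67 ≈ 42.149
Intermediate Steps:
h(x, z) = z²
L = 2020/67 (L = (9² - 154/(-134)) - 52 = (81 - 154*(-1/134)) - 52 = (81 + 77/67) - 52 = 5504/67 - 52 = 2020/67 ≈ 30.149)
L - v(1, (6 + 0)*(-2)) = 2020/67 - (6 + 0)*(-2) = 2020/67 - 6*(-2) = 2020/67 - (-12) = 2020/67 - 1*(-12) = 2020/67 + 12 = 2824/67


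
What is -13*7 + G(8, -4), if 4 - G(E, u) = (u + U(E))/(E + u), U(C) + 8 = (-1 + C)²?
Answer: -385/4 ≈ -96.250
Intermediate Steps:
U(C) = -8 + (-1 + C)²
G(E, u) = 4 - (-8 + u + (-1 + E)²)/(E + u) (G(E, u) = 4 - (u + (-8 + (-1 + E)²))/(E + u) = 4 - (-8 + u + (-1 + E)²)/(E + u))
-13*7 + G(8, -4) = -13*7 + (7 - 1*8² + 3*(-4) + 6*8)/(8 - 4) = -91 + (7 - 1*64 - 12 + 48)/4 = -91 + (7 - 64 - 12 + 48)/4 = -91 + (¼)*(-21) = -91 - 21/4 = -385/4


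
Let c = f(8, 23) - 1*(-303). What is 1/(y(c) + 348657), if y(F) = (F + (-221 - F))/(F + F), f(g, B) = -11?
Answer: 584/203615467 ≈ 2.8681e-6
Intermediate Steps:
c = 292 (c = -11 - 1*(-303) = -11 + 303 = 292)
y(F) = -221/(2*F) (y(F) = -221*1/(2*F) = -221/(2*F))
1/(y(c) + 348657) = 1/(-221/2/292 + 348657) = 1/(-221/2*1/292 + 348657) = 1/(-221/584 + 348657) = 1/(203615467/584) = 584/203615467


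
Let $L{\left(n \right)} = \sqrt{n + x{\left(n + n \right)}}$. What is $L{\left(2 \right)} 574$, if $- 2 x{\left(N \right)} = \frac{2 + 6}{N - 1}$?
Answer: $\frac{574 \sqrt{6}}{3} \approx 468.67$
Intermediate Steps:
$x{\left(N \right)} = - \frac{4}{-1 + N}$ ($x{\left(N \right)} = - \frac{\left(2 + 6\right) \frac{1}{N - 1}}{2} = - \frac{8 \frac{1}{-1 + N}}{2} = - \frac{4}{-1 + N}$)
$L{\left(n \right)} = \sqrt{n - \frac{4}{-1 + 2 n}}$ ($L{\left(n \right)} = \sqrt{n - \frac{4}{-1 + \left(n + n\right)}} = \sqrt{n - \frac{4}{-1 + 2 n}}$)
$L{\left(2 \right)} 574 = \sqrt{\frac{-4 + 2 \left(-1 + 2 \cdot 2\right)}{-1 + 2 \cdot 2}} \cdot 574 = \sqrt{\frac{-4 + 2 \left(-1 + 4\right)}{-1 + 4}} \cdot 574 = \sqrt{\frac{-4 + 2 \cdot 3}{3}} \cdot 574 = \sqrt{\frac{-4 + 6}{3}} \cdot 574 = \sqrt{\frac{1}{3} \cdot 2} \cdot 574 = \sqrt{\frac{2}{3}} \cdot 574 = \frac{\sqrt{6}}{3} \cdot 574 = \frac{574 \sqrt{6}}{3}$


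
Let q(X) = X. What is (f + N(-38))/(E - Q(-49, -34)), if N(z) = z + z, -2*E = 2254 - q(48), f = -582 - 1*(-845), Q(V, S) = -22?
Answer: -187/1081 ≈ -0.17299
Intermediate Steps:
f = 263 (f = -582 + 845 = 263)
E = -1103 (E = -(2254 - 1*48)/2 = -(2254 - 48)/2 = -1/2*2206 = -1103)
N(z) = 2*z
(f + N(-38))/(E - Q(-49, -34)) = (263 + 2*(-38))/(-1103 - 1*(-22)) = (263 - 76)/(-1103 + 22) = 187/(-1081) = 187*(-1/1081) = -187/1081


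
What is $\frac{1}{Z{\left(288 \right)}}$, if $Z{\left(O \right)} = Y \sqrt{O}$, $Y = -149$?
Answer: $- \frac{\sqrt{2}}{3576} \approx -0.00039547$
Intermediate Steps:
$Z{\left(O \right)} = - 149 \sqrt{O}$
$\frac{1}{Z{\left(288 \right)}} = \frac{1}{\left(-149\right) \sqrt{288}} = \frac{1}{\left(-149\right) 12 \sqrt{2}} = \frac{1}{\left(-1788\right) \sqrt{2}} = - \frac{\sqrt{2}}{3576}$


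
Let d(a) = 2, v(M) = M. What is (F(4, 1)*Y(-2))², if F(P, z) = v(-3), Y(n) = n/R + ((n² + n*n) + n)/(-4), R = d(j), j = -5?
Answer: 225/4 ≈ 56.250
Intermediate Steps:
R = 2
Y(n) = -n²/2 + n/4 (Y(n) = n/2 + ((n² + n*n) + n)/(-4) = n*(½) + ((n² + n²) + n)*(-¼) = n/2 + (2*n² + n)*(-¼) = n/2 + (n + 2*n²)*(-¼) = n/2 + (-n²/2 - n/4) = -n²/2 + n/4)
F(P, z) = -3
(F(4, 1)*Y(-2))² = (-3*(-2)*(1 - 2*(-2))/4)² = (-3*(-2)*(1 + 4)/4)² = (-3*(-2)*5/4)² = (-3*(-5/2))² = (15/2)² = 225/4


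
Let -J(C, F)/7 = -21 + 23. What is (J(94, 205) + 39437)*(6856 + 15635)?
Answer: 886662693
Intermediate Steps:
J(C, F) = -14 (J(C, F) = -7*(-21 + 23) = -7*2 = -14)
(J(94, 205) + 39437)*(6856 + 15635) = (-14 + 39437)*(6856 + 15635) = 39423*22491 = 886662693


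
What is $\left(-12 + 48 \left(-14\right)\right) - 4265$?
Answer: $-4949$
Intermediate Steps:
$\left(-12 + 48 \left(-14\right)\right) - 4265 = \left(-12 - 672\right) - 4265 = -684 - 4265 = -4949$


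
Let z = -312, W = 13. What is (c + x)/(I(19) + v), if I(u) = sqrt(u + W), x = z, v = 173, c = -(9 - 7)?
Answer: -54322/29897 + 1256*sqrt(2)/29897 ≈ -1.7576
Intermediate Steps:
c = -2 (c = -1*2 = -2)
x = -312
I(u) = sqrt(13 + u) (I(u) = sqrt(u + 13) = sqrt(13 + u))
(c + x)/(I(19) + v) = (-2 - 312)/(sqrt(13 + 19) + 173) = -314/(sqrt(32) + 173) = -314/(4*sqrt(2) + 173) = -314/(173 + 4*sqrt(2))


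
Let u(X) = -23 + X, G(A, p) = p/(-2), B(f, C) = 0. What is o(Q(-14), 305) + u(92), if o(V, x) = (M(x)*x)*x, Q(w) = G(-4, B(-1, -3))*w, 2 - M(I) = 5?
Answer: -279006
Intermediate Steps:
G(A, p) = -p/2 (G(A, p) = p*(-½) = -p/2)
M(I) = -3 (M(I) = 2 - 1*5 = 2 - 5 = -3)
Q(w) = 0 (Q(w) = (-½*0)*w = 0*w = 0)
o(V, x) = -3*x² (o(V, x) = (-3*x)*x = -3*x²)
o(Q(-14), 305) + u(92) = -3*305² + (-23 + 92) = -3*93025 + 69 = -279075 + 69 = -279006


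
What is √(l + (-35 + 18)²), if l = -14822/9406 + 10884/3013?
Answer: 2*√14609513491882730/14170139 ≈ 17.060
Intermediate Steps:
l = 28858109/14170139 (l = -14822*1/9406 + 10884*(1/3013) = -7411/4703 + 10884/3013 = 28858109/14170139 ≈ 2.0365)
√(l + (-35 + 18)²) = √(28858109/14170139 + (-35 + 18)²) = √(28858109/14170139 + (-17)²) = √(28858109/14170139 + 289) = √(4124028280/14170139) = 2*√14609513491882730/14170139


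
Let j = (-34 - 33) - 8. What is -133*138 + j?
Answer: -18429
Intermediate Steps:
j = -75 (j = -67 - 8 = -75)
-133*138 + j = -133*138 - 75 = -18354 - 75 = -18429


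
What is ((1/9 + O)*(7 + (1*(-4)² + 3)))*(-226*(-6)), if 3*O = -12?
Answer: -411320/3 ≈ -1.3711e+5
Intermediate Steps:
O = -4 (O = (⅓)*(-12) = -4)
((1/9 + O)*(7 + (1*(-4)² + 3)))*(-226*(-6)) = ((1/9 - 4)*(7 + (1*(-4)² + 3)))*(-226*(-6)) = ((1*(⅑) - 4)*(7 + (1*16 + 3)))*1356 = ((⅑ - 4)*(7 + (16 + 3)))*1356 = -35*(7 + 19)/9*1356 = -35/9*26*1356 = -910/9*1356 = -411320/3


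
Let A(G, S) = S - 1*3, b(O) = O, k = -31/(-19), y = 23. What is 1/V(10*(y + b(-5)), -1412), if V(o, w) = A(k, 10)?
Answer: ⅐ ≈ 0.14286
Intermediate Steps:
k = 31/19 (k = -31*(-1/19) = 31/19 ≈ 1.6316)
A(G, S) = -3 + S (A(G, S) = S - 3 = -3 + S)
V(o, w) = 7 (V(o, w) = -3 + 10 = 7)
1/V(10*(y + b(-5)), -1412) = 1/7 = ⅐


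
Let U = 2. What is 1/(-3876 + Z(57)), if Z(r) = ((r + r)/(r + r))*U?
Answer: -1/3874 ≈ -0.00025813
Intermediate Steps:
Z(r) = 2 (Z(r) = ((r + r)/(r + r))*2 = ((2*r)/((2*r)))*2 = ((2*r)*(1/(2*r)))*2 = 1*2 = 2)
1/(-3876 + Z(57)) = 1/(-3876 + 2) = 1/(-3874) = -1/3874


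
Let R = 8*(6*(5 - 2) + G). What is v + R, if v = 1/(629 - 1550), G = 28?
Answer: 338927/921 ≈ 368.00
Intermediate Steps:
v = -1/921 (v = 1/(-921) = -1/921 ≈ -0.0010858)
R = 368 (R = 8*(6*(5 - 2) + 28) = 8*(6*3 + 28) = 8*(18 + 28) = 8*46 = 368)
v + R = -1/921 + 368 = 338927/921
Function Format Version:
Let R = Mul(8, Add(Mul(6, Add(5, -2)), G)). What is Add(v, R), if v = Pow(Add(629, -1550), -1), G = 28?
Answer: Rational(338927, 921) ≈ 368.00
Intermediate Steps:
v = Rational(-1, 921) (v = Pow(-921, -1) = Rational(-1, 921) ≈ -0.0010858)
R = 368 (R = Mul(8, Add(Mul(6, Add(5, -2)), 28)) = Mul(8, Add(Mul(6, 3), 28)) = Mul(8, Add(18, 28)) = Mul(8, 46) = 368)
Add(v, R) = Add(Rational(-1, 921), 368) = Rational(338927, 921)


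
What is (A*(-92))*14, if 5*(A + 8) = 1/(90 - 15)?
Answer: 3862712/375 ≈ 10301.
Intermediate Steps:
A = -2999/375 (A = -8 + 1/(5*(90 - 15)) = -8 + (⅕)/75 = -8 + (⅕)*(1/75) = -8 + 1/375 = -2999/375 ≈ -7.9973)
(A*(-92))*14 = -2999/375*(-92)*14 = (275908/375)*14 = 3862712/375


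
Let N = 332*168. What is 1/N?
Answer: 1/55776 ≈ 1.7929e-5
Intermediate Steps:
N = 55776
1/N = 1/55776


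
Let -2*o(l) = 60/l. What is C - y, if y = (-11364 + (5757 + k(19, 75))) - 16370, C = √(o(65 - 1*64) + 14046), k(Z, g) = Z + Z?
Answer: 21939 + 8*√219 ≈ 22057.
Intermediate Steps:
k(Z, g) = 2*Z
o(l) = -30/l
C = 8*√219 (C = √(-30/(65 - 1*64) + 14046) = √(-30/(65 - 64) + 14046) = √(-30/1 + 14046) = √(-30*1 + 14046) = √(-30 + 14046) = √14016 = 8*√219 ≈ 118.39)
y = -21939 (y = (-11364 + (5757 + 2*19)) - 16370 = (-11364 + (5757 + 38)) - 16370 = (-11364 + 5795) - 16370 = -5569 - 16370 = -21939)
C - y = 8*√219 - 1*(-21939) = 8*√219 + 21939 = 21939 + 8*√219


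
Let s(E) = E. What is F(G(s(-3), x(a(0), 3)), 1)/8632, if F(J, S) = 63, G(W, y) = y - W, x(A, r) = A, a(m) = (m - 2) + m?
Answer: 63/8632 ≈ 0.0072984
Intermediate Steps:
a(m) = -2 + 2*m (a(m) = (-2 + m) + m = -2 + 2*m)
F(G(s(-3), x(a(0), 3)), 1)/8632 = 63/8632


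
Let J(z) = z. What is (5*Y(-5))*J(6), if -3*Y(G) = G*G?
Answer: -250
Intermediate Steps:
Y(G) = -G²/3 (Y(G) = -G*G/3 = -G²/3)
(5*Y(-5))*J(6) = (5*(-⅓*(-5)²))*6 = (5*(-⅓*25))*6 = (5*(-25/3))*6 = -125/3*6 = -250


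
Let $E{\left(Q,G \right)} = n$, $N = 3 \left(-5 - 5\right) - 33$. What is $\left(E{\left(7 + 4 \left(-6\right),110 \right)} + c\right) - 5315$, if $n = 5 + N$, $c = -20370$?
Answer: $-25743$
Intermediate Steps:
$N = -63$ ($N = 3 \left(-10\right) - 33 = -30 - 33 = -63$)
$n = -58$ ($n = 5 - 63 = -58$)
$E{\left(Q,G \right)} = -58$
$\left(E{\left(7 + 4 \left(-6\right),110 \right)} + c\right) - 5315 = \left(-58 - 20370\right) - 5315 = -20428 - 5315 = -25743$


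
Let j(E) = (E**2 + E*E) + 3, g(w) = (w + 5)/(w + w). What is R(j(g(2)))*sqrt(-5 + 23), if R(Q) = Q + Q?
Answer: 219*sqrt(2)/4 ≈ 77.428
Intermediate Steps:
g(w) = (5 + w)/(2*w) (g(w) = (5 + w)/((2*w)) = (5 + w)*(1/(2*w)) = (5 + w)/(2*w))
j(E) = 3 + 2*E**2 (j(E) = (E**2 + E**2) + 3 = 2*E**2 + 3 = 3 + 2*E**2)
R(Q) = 2*Q
R(j(g(2)))*sqrt(-5 + 23) = (2*(3 + 2*((1/2)*(5 + 2)/2)**2))*sqrt(-5 + 23) = (2*(3 + 2*((1/2)*(1/2)*7)**2))*sqrt(18) = (2*(3 + 2*(7/4)**2))*(3*sqrt(2)) = (2*(3 + 2*(49/16)))*(3*sqrt(2)) = (2*(3 + 49/8))*(3*sqrt(2)) = (2*(73/8))*(3*sqrt(2)) = 73*(3*sqrt(2))/4 = 219*sqrt(2)/4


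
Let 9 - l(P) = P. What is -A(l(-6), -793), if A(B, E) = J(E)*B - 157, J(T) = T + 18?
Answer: 11782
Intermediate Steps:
J(T) = 18 + T
l(P) = 9 - P
A(B, E) = -157 + B*(18 + E) (A(B, E) = (18 + E)*B - 157 = B*(18 + E) - 157 = -157 + B*(18 + E))
-A(l(-6), -793) = -(-157 + (9 - 1*(-6))*(18 - 793)) = -(-157 + (9 + 6)*(-775)) = -(-157 + 15*(-775)) = -(-157 - 11625) = -1*(-11782) = 11782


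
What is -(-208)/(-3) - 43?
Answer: -337/3 ≈ -112.33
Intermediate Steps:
-(-208)/(-3) - 43 = -(-208)*(-1)/3 - 43 = -16*13/3 - 43 = -208/3 - 43 = -337/3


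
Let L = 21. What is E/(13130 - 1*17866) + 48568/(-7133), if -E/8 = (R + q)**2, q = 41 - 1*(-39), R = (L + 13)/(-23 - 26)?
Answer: 1381472779/362099612 ≈ 3.8152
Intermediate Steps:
R = -34/49 (R = (21 + 13)/(-23 - 26) = 34/(-49) = 34*(-1/49) = -34/49 ≈ -0.69388)
q = 80 (q = 41 + 39 = 80)
E = -120807968/2401 (E = -8*(-34/49 + 80)**2 = -8*(3886/49)**2 = -8*15100996/2401 = -120807968/2401 ≈ -50316.)
E/(13130 - 1*17866) + 48568/(-7133) = -120807968/(2401*(13130 - 1*17866)) + 48568/(-7133) = -120807968/(2401*(13130 - 17866)) + 48568*(-1/7133) = -120807968/2401/(-4736) - 48568/7133 = -120807968/2401*(-1/4736) - 48568/7133 = 3775249/355348 - 48568/7133 = 1381472779/362099612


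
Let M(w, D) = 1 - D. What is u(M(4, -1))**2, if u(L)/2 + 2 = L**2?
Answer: 16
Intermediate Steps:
u(L) = -4 + 2*L**2
u(M(4, -1))**2 = (-4 + 2*(1 - 1*(-1))**2)**2 = (-4 + 2*(1 + 1)**2)**2 = (-4 + 2*2**2)**2 = (-4 + 2*4)**2 = (-4 + 8)**2 = 4**2 = 16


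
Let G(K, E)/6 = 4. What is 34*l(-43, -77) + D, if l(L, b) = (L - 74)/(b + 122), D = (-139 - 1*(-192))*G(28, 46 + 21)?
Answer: 5918/5 ≈ 1183.6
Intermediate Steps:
G(K, E) = 24 (G(K, E) = 6*4 = 24)
D = 1272 (D = (-139 - 1*(-192))*24 = (-139 + 192)*24 = 53*24 = 1272)
l(L, b) = (-74 + L)/(122 + b)
34*l(-43, -77) + D = 34*((-74 - 43)/(122 - 77)) + 1272 = 34*(-117/45) + 1272 = 34*((1/45)*(-117)) + 1272 = 34*(-13/5) + 1272 = -442/5 + 1272 = 5918/5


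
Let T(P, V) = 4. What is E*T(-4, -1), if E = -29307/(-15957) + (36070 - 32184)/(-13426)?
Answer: 220977920/35706447 ≈ 6.1887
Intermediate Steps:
E = 55244480/35706447 (E = -29307*(-1/15957) + 3886*(-1/13426) = 9769/5319 - 1943/6713 = 55244480/35706447 ≈ 1.5472)
E*T(-4, -1) = (55244480/35706447)*4 = 220977920/35706447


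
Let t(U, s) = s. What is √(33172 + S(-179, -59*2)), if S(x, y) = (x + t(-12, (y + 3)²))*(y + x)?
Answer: I*√3841490 ≈ 1960.0*I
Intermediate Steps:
S(x, y) = (x + y)*(x + (3 + y)²) (S(x, y) = (x + (y + 3)²)*(y + x) = (x + (3 + y)²)*(x + y) = (x + y)*(x + (3 + y)²))
√(33172 + S(-179, -59*2)) = √(33172 + ((-179)² - (-10561)*2 - 179*(3 - 59*2)² + (-59*2)*(3 - 59*2)²)) = √(33172 + (32041 - 179*(-118) - 179*(3 - 118)² - 118*(3 - 118)²)) = √(33172 + (32041 + 21122 - 179*(-115)² - 118*(-115)²)) = √(33172 + (32041 + 21122 - 179*13225 - 118*13225)) = √(33172 + (32041 + 21122 - 2367275 - 1560550)) = √(33172 - 3874662) = √(-3841490) = I*√3841490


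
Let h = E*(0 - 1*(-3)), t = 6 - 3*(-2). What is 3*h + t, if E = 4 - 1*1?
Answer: 39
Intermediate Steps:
E = 3 (E = 4 - 1 = 3)
t = 12 (t = 6 + 6 = 12)
h = 9 (h = 3*(0 - 1*(-3)) = 3*(0 + 3) = 3*3 = 9)
3*h + t = 3*9 + 12 = 27 + 12 = 39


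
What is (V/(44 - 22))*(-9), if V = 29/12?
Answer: -87/88 ≈ -0.98864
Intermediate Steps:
V = 29/12 (V = 29*(1/12) = 29/12 ≈ 2.4167)
(V/(44 - 22))*(-9) = ((29/12)/(44 - 22))*(-9) = ((29/12)/22)*(-9) = ((1/22)*(29/12))*(-9) = (29/264)*(-9) = -87/88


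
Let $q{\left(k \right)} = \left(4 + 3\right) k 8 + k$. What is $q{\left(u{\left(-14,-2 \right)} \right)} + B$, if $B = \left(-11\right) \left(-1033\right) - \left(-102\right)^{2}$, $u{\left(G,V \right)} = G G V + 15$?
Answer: $-20530$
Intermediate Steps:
$u{\left(G,V \right)} = 15 + V G^{2}$ ($u{\left(G,V \right)} = G^{2} V + 15 = V G^{2} + 15 = 15 + V G^{2}$)
$B = 959$ ($B = 11363 - 10404 = 959$)
$q{\left(k \right)} = 57 k$ ($q{\left(k \right)} = 7 k 8 + k = 56 k + k = 57 k$)
$q{\left(u{\left(-14,-2 \right)} \right)} + B = 57 \left(15 - 2 \left(-14\right)^{2}\right) + 959 = 57 \left(15 - 392\right) + 959 = 57 \left(-377\right) + 959 = -21489 + 959 = -20530$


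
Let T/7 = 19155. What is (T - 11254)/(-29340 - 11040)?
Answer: -122831/40380 ≈ -3.0419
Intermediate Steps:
T = 134085 (T = 7*19155 = 134085)
(T - 11254)/(-29340 - 11040) = (134085 - 11254)/(-29340 - 11040) = 122831/(-40380) = 122831*(-1/40380) = -122831/40380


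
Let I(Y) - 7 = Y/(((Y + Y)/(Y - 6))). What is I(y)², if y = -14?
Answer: 9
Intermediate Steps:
I(Y) = 4 + Y/2 (I(Y) = 7 + Y/(((Y + Y)/(Y - 6))) = 7 + Y/(((2*Y)/(-6 + Y))) = 7 + Y/((2*Y/(-6 + Y))) = 7 + Y*((-6 + Y)/(2*Y)) = 7 + (-3 + Y/2) = 4 + Y/2)
I(y)² = (4 + (½)*(-14))² = (4 - 7)² = (-3)² = 9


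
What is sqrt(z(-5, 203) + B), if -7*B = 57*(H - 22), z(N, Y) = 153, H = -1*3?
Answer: 8*sqrt(273)/7 ≈ 18.883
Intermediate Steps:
H = -3
B = 1425/7 (B = -57*(-3 - 22)/7 = -57*(-25)/7 = -1/7*(-1425) = 1425/7 ≈ 203.57)
sqrt(z(-5, 203) + B) = sqrt(153 + 1425/7) = sqrt(2496/7) = 8*sqrt(273)/7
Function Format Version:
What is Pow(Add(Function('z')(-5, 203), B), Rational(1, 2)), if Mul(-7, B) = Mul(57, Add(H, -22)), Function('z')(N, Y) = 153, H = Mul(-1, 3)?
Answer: Mul(Rational(8, 7), Pow(273, Rational(1, 2))) ≈ 18.883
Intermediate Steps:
H = -3
B = Rational(1425, 7) (B = Mul(Rational(-1, 7), Mul(57, Add(-3, -22))) = Mul(Rational(-1, 7), Mul(57, -25)) = Mul(Rational(-1, 7), -1425) = Rational(1425, 7) ≈ 203.57)
Pow(Add(Function('z')(-5, 203), B), Rational(1, 2)) = Pow(Add(153, Rational(1425, 7)), Rational(1, 2)) = Pow(Rational(2496, 7), Rational(1, 2)) = Mul(Rational(8, 7), Pow(273, Rational(1, 2)))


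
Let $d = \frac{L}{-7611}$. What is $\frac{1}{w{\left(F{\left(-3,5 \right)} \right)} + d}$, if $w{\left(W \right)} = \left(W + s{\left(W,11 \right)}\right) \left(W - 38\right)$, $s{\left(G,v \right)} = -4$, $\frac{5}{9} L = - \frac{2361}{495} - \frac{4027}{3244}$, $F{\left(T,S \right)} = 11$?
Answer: $- \frac{2263257700}{427752487817} \approx -0.005291$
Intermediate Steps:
$L = - \frac{9652449}{892100}$ ($L = \frac{9 \left(- \frac{2361}{495} - \frac{4027}{3244}\right)}{5} = \frac{9 \left(\left(-2361\right) \frac{1}{495} - \frac{4027}{3244}\right)}{5} = \frac{9 \left(- \frac{787}{165} - \frac{4027}{3244}\right)}{5} = \frac{9}{5} \left(- \frac{3217483}{535260}\right) = - \frac{9652449}{892100} \approx -10.82$)
$d = \frac{3217483}{2263257700}$ ($d = - \frac{9652449}{892100 \left(-7611\right)} = \left(- \frac{9652449}{892100}\right) \left(- \frac{1}{7611}\right) = \frac{3217483}{2263257700} \approx 0.0014216$)
$w{\left(W \right)} = \left(-38 + W\right) \left(-4 + W\right)$ ($w{\left(W \right)} = \left(W - 4\right) \left(W - 38\right) = \left(-4 + W\right) \left(-38 + W\right) = \left(-38 + W\right) \left(-4 + W\right)$)
$\frac{1}{w{\left(F{\left(-3,5 \right)} \right)} + d} = \frac{1}{\left(152 + 11^{2} - 462\right) + \frac{3217483}{2263257700}} = \frac{1}{\left(152 + 121 - 462\right) + \frac{3217483}{2263257700}} = \frac{1}{-189 + \frac{3217483}{2263257700}} = \frac{1}{- \frac{427752487817}{2263257700}} = - \frac{2263257700}{427752487817}$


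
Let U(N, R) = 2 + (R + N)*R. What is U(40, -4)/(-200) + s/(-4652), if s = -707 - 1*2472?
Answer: 40512/29075 ≈ 1.3934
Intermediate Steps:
U(N, R) = 2 + R*(N + R) (U(N, R) = 2 + (N + R)*R = 2 + R*(N + R))
s = -3179 (s = -707 - 2472 = -3179)
U(40, -4)/(-200) + s/(-4652) = (2 + (-4)² + 40*(-4))/(-200) - 3179/(-4652) = (2 + 16 - 160)*(-1/200) - 3179*(-1/4652) = -142*(-1/200) + 3179/4652 = 71/100 + 3179/4652 = 40512/29075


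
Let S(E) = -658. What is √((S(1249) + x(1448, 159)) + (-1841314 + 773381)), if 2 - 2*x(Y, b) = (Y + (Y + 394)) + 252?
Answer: 3*I*√118929 ≈ 1034.6*I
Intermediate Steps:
x(Y, b) = -322 - Y (x(Y, b) = 1 - ((Y + (Y + 394)) + 252)/2 = 1 - ((Y + (394 + Y)) + 252)/2 = 1 - ((394 + 2*Y) + 252)/2 = 1 - (646 + 2*Y)/2 = 1 + (-323 - Y) = -322 - Y)
√((S(1249) + x(1448, 159)) + (-1841314 + 773381)) = √((-658 + (-322 - 1*1448)) + (-1841314 + 773381)) = √((-658 + (-322 - 1448)) - 1067933) = √((-658 - 1770) - 1067933) = √(-2428 - 1067933) = √(-1070361) = 3*I*√118929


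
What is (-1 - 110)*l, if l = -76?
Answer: 8436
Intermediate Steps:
(-1 - 110)*l = (-1 - 110)*(-76) = -111*(-76) = 8436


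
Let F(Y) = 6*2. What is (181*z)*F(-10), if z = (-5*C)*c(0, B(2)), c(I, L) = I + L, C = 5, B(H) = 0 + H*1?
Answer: -108600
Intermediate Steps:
F(Y) = 12
B(H) = H (B(H) = 0 + H = H)
z = -50 (z = (-5*5)*(0 + 2) = -25*2 = -50)
(181*z)*F(-10) = (181*(-50))*12 = -9050*12 = -108600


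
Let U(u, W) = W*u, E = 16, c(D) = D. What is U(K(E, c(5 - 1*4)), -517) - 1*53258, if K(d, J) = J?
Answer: -53775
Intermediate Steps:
U(K(E, c(5 - 1*4)), -517) - 1*53258 = -517*(5 - 1*4) - 1*53258 = -517*(5 - 4) - 53258 = -517*1 - 53258 = -517 - 53258 = -53775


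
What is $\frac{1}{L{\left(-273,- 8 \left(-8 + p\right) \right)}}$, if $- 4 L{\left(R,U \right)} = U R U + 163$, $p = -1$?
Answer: $\frac{4}{1415069} \approx 2.8267 \cdot 10^{-6}$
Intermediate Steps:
$L{\left(R,U \right)} = - \frac{163}{4} - \frac{R U^{2}}{4}$ ($L{\left(R,U \right)} = - \frac{U R U + 163}{4} = - \frac{R U U + 163}{4} = - \frac{R U^{2} + 163}{4} = - \frac{163 + R U^{2}}{4} = - \frac{163}{4} - \frac{R U^{2}}{4}$)
$\frac{1}{L{\left(-273,- 8 \left(-8 + p\right) \right)}} = \frac{1}{- \frac{163}{4} - - \frac{273 \left(- 8 \left(-8 - 1\right)\right)^{2}}{4}} = \frac{1}{- \frac{163}{4} - - \frac{273 \left(\left(-8\right) \left(-9\right)\right)^{2}}{4}} = \frac{1}{- \frac{163}{4} - - \frac{273 \cdot 72^{2}}{4}} = \frac{1}{- \frac{163}{4} - \left(- \frac{273}{4}\right) 5184} = \frac{1}{- \frac{163}{4} + 353808} = \frac{1}{\frac{1415069}{4}} = \frac{4}{1415069}$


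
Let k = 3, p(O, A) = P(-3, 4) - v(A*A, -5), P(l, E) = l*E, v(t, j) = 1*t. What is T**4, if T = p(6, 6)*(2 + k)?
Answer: 3317760000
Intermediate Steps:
v(t, j) = t
P(l, E) = E*l
p(O, A) = -12 - A**2 (p(O, A) = 4*(-3) - A*A = -12 - A**2)
T = -240 (T = (-12 - 1*6**2)*(2 + 3) = (-12 - 1*36)*5 = (-12 - 36)*5 = -48*5 = -240)
T**4 = (-240)**4 = 3317760000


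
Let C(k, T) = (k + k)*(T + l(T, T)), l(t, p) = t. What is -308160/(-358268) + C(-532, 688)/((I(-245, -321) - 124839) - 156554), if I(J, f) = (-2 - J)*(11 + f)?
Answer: 158613760208/31950608941 ≈ 4.9643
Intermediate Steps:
C(k, T) = 4*T*k (C(k, T) = (k + k)*(T + T) = (2*k)*(2*T) = 4*T*k)
-308160/(-358268) + C(-532, 688)/((I(-245, -321) - 124839) - 156554) = -308160/(-358268) + (4*688*(-532))/(((-22 - 11*(-245) - 2*(-321) - 1*(-245)*(-321)) - 124839) - 156554) = -308160*(-1/358268) - 1464064/(((-22 + 2695 + 642 - 78645) - 124839) - 156554) = 77040/89567 - 1464064/((-75330 - 124839) - 156554) = 77040/89567 - 1464064/(-200169 - 156554) = 77040/89567 - 1464064/(-356723) = 77040/89567 - 1464064*(-1/356723) = 77040/89567 + 1464064/356723 = 158613760208/31950608941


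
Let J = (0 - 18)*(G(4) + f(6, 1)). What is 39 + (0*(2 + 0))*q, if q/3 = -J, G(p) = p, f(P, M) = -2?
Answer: 39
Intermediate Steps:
J = -36 (J = (0 - 18)*(4 - 2) = -18*2 = -36)
q = 108 (q = 3*(-1*(-36)) = 3*36 = 108)
39 + (0*(2 + 0))*q = 39 + (0*(2 + 0))*108 = 39 + (0*2)*108 = 39 + 0*108 = 39 + 0 = 39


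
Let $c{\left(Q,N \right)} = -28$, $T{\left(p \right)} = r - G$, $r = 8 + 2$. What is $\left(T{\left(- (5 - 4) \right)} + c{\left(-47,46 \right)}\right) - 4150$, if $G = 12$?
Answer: $-4180$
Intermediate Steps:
$r = 10$
$T{\left(p \right)} = -2$ ($T{\left(p \right)} = 10 - 12 = -2$)
$\left(T{\left(- (5 - 4) \right)} + c{\left(-47,46 \right)}\right) - 4150 = \left(-2 - 28\right) - 4150 = -30 - 4150 = -4180$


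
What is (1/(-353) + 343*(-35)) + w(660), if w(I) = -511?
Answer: -4418149/353 ≈ -12516.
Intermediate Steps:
(1/(-353) + 343*(-35)) + w(660) = (1/(-353) + 343*(-35)) - 511 = (-1/353 - 12005) - 511 = -4237766/353 - 511 = -4418149/353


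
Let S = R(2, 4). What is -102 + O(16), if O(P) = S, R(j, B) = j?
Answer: -100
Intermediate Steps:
S = 2
O(P) = 2
-102 + O(16) = -102 + 2 = -100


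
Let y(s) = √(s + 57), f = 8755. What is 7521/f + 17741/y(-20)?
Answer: 7521/8755 + 17741*√37/37 ≈ 2917.5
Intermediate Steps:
y(s) = √(57 + s)
7521/f + 17741/y(-20) = 7521/8755 + 17741/(√(57 - 20)) = 7521*(1/8755) + 17741/(√37) = 7521/8755 + 17741*(√37/37) = 7521/8755 + 17741*√37/37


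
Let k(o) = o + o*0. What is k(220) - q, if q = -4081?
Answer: 4301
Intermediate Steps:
k(o) = o (k(o) = o + 0 = o)
k(220) - q = 220 - 1*(-4081) = 220 + 4081 = 4301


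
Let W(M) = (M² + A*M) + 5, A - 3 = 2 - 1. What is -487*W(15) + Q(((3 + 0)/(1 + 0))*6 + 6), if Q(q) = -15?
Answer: -141245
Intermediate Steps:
A = 4 (A = 3 + (2 - 1) = 3 + 1 = 4)
W(M) = 5 + M² + 4*M (W(M) = (M² + 4*M) + 5 = 5 + M² + 4*M)
-487*W(15) + Q(((3 + 0)/(1 + 0))*6 + 6) = -487*(5 + 15² + 4*15) - 15 = -487*(5 + 225 + 60) - 15 = -487*290 - 15 = -141230 - 15 = -141245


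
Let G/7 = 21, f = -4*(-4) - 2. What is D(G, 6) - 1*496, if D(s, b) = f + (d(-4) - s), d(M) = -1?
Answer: -630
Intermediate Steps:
f = 14 (f = 16 - 2 = 14)
G = 147 (G = 7*21 = 147)
D(s, b) = 13 - s (D(s, b) = 14 + (-1 - s) = 13 - s)
D(G, 6) - 1*496 = (13 - 1*147) - 1*496 = (13 - 147) - 496 = -134 - 496 = -630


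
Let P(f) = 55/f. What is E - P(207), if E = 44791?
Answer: 9271682/207 ≈ 44791.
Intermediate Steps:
E - P(207) = 44791 - 55/207 = 9271682/207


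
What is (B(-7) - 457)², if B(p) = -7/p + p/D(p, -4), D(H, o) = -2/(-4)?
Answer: 220900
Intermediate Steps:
D(H, o) = ½ (D(H, o) = -2*(-¼) = ½)
B(p) = -7/p + 2*p (B(p) = -7/p + p/(½) = -7/p + p*2 = -7/p + 2*p)
(B(-7) - 457)² = ((-7/(-7) + 2*(-7)) - 457)² = ((-7*(-⅐) - 14) - 457)² = ((1 - 14) - 457)² = (-13 - 457)² = (-470)² = 220900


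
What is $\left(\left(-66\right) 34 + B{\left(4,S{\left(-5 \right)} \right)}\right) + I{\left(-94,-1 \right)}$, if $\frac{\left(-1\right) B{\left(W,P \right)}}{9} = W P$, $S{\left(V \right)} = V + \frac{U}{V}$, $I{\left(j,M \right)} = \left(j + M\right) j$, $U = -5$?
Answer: $6830$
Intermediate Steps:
$I{\left(j,M \right)} = j \left(M + j\right)$ ($I{\left(j,M \right)} = \left(M + j\right) j = j \left(M + j\right)$)
$S{\left(V \right)} = V - \frac{5}{V}$
$B{\left(W,P \right)} = - 9 P W$ ($B{\left(W,P \right)} = - 9 W P = - 9 P W$)
$\left(\left(-66\right) 34 + B{\left(4,S{\left(-5 \right)} \right)}\right) + I{\left(-94,-1 \right)} = \left(\left(-66\right) 34 - 9 \left(-5 - \frac{5}{-5}\right) 4\right) - 94 \left(-1 - 94\right) = \left(-2244 - 9 \left(-5 - -1\right) 4\right) - -8930 = \left(-2244 - 9 \left(-5 + 1\right) 4\right) + 8930 = \left(-2244 - \left(-36\right) 4\right) + 8930 = \left(-2244 + 144\right) + 8930 = -2100 + 8930 = 6830$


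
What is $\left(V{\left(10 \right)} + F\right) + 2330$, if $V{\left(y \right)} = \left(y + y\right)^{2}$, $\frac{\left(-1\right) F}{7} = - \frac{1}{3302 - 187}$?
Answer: $\frac{1214851}{445} \approx 2730.0$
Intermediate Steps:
$F = \frac{1}{445}$ ($F = - 7 \left(- \frac{1}{3302 - 187}\right) = - 7 \left(- \frac{1}{3115}\right) = - 7 \left(\left(-1\right) \frac{1}{3115}\right) = \left(-7\right) \left(- \frac{1}{3115}\right) = \frac{1}{445} \approx 0.0022472$)
$V{\left(y \right)} = 4 y^{2}$ ($V{\left(y \right)} = \left(2 y\right)^{2} = 4 y^{2}$)
$\left(V{\left(10 \right)} + F\right) + 2330 = \left(4 \cdot 10^{2} + \frac{1}{445}\right) + 2330 = \left(4 \cdot 100 + \frac{1}{445}\right) + 2330 = \left(400 + \frac{1}{445}\right) + 2330 = \frac{178001}{445} + 2330 = \frac{1214851}{445}$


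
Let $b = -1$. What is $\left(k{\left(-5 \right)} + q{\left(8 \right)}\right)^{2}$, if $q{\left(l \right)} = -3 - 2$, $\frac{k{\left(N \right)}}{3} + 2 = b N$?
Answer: $16$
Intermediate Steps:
$k{\left(N \right)} = -6 - 3 N$ ($k{\left(N \right)} = -6 + 3 \left(- N\right) = -6 - 3 N$)
$q{\left(l \right)} = -5$ ($q{\left(l \right)} = -3 - 2 = -5$)
$\left(k{\left(-5 \right)} + q{\left(8 \right)}\right)^{2} = \left(\left(-6 - -15\right) - 5\right)^{2} = \left(\left(-6 + 15\right) - 5\right)^{2} = \left(9 - 5\right)^{2} = 4^{2} = 16$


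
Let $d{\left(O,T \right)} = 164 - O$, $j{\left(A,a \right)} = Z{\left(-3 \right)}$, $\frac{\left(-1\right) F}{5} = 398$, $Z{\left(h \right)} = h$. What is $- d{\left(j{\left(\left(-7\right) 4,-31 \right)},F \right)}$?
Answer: $-167$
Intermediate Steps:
$F = -1990$ ($F = \left(-5\right) 398 = -1990$)
$j{\left(A,a \right)} = -3$
$- d{\left(j{\left(\left(-7\right) 4,-31 \right)},F \right)} = - (164 - -3) = - (164 + 3) = \left(-1\right) 167 = -167$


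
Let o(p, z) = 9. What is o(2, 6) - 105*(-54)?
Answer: 5679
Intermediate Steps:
o(2, 6) - 105*(-54) = 9 - 105*(-54) = 9 + 5670 = 5679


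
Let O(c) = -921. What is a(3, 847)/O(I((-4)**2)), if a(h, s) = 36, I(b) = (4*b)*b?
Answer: -12/307 ≈ -0.039088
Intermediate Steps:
I(b) = 4*b**2
a(3, 847)/O(I((-4)**2)) = 36/(-921) = 36*(-1/921) = -12/307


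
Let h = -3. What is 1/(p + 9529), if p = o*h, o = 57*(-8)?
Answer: 1/10897 ≈ 9.1768e-5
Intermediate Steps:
o = -456
p = 1368 (p = -456*(-3) = 1368)
1/(p + 9529) = 1/(1368 + 9529) = 1/10897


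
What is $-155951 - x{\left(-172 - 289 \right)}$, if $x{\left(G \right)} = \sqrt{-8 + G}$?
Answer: $-155951 - i \sqrt{469} \approx -1.5595 \cdot 10^{5} - 21.656 i$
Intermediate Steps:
$-155951 - x{\left(-172 - 289 \right)} = -155951 - \sqrt{-8 - 461} = -155951 - \sqrt{-469} = -155951 - i \sqrt{469}$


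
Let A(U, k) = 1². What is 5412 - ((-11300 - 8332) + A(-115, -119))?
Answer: 25043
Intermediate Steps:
A(U, k) = 1
5412 - ((-11300 - 8332) + A(-115, -119)) = 5412 - ((-11300 - 8332) + 1) = 5412 - (-19632 + 1) = 5412 - 1*(-19631) = 5412 + 19631 = 25043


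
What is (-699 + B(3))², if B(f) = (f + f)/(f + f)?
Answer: 487204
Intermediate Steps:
B(f) = 1 (B(f) = (2*f)/((2*f)) = (2*f)*(1/(2*f)) = 1)
(-699 + B(3))² = (-699 + 1)² = (-698)² = 487204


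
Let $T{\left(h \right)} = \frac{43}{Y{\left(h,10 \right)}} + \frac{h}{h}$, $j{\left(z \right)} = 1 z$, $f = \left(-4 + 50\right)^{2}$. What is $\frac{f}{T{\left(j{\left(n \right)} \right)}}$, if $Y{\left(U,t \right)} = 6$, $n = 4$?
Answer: $\frac{12696}{49} \approx 259.1$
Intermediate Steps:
$f = 2116$ ($f = 46^{2} = 2116$)
$j{\left(z \right)} = z$
$T{\left(h \right)} = \frac{49}{6}$ ($T{\left(h \right)} = \frac{43}{6} + \frac{h}{h} = 43 \cdot \frac{1}{6} + 1 = \frac{43}{6} + 1 = \frac{49}{6}$)
$\frac{f}{T{\left(j{\left(n \right)} \right)}} = \frac{2116}{\frac{49}{6}} = 2116 \cdot \frac{6}{49} = \frac{12696}{49}$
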